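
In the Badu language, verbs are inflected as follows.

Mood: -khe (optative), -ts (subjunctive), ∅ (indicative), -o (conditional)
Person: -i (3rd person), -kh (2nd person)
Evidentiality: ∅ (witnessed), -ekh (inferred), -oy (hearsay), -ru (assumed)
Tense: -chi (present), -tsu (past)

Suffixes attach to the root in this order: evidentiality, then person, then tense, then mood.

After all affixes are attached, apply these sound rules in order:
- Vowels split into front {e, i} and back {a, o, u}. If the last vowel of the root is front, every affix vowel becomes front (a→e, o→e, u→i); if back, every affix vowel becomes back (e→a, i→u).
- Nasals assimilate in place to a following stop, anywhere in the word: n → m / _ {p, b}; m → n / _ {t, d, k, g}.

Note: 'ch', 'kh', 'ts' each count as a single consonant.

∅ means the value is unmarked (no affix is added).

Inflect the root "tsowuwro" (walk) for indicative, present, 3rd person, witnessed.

tsowuwrouchu

evidentiality = witnessed: zero marking, form stays tsowuwro.
Attach person 3rd person -i → tsowuwroi.
Attach tense present -chi → tsowuwroichi.
mood = indicative: zero marking, form stays tsowuwroichi.
Apply vowel harmony: tsowuwroichi → tsowuwrouchu.
Nasal assimilation: no change.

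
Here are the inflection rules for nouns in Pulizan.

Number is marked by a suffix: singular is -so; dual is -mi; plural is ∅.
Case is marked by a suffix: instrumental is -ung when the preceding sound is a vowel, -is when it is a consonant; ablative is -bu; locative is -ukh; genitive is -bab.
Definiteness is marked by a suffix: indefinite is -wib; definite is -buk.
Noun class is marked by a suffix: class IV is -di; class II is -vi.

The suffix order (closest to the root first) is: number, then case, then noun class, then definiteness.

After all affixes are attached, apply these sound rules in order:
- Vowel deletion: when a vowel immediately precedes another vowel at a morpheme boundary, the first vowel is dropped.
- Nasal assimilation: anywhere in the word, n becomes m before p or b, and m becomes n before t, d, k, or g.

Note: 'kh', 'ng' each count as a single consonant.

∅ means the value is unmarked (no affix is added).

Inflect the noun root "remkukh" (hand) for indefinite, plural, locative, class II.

number = plural: zero marking, form stays remkukh.
Attach case locative -ukh → remkukhukh.
Attach noun class class II -vi → remkukhukhvi.
Attach definiteness indefinite -wib → remkukhukhviwib.
Vowel deletion: no change.
Apply nasal assimilation: remkukhukhviwib → renkukhukhviwib.

renkukhukhviwib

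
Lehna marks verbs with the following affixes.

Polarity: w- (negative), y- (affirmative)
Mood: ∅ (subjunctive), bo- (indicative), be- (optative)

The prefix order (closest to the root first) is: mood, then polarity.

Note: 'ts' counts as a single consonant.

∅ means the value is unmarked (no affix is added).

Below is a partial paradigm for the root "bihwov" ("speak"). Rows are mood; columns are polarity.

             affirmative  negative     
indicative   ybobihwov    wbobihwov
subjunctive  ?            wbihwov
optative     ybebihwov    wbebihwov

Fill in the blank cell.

ybihwov

mood = subjunctive: zero marking, form stays bihwov.
Attach polarity affirmative y- → ybihwov.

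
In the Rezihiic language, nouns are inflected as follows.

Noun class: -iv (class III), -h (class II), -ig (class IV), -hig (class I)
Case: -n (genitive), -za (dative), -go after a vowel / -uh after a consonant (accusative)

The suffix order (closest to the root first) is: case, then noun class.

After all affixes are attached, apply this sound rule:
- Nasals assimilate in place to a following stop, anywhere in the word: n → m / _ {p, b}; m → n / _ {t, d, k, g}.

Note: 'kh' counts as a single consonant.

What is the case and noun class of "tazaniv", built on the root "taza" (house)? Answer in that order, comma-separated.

genitive, class III

Segment: taza-n-iv.
case: -n → genitive.
noun class: -iv → class III.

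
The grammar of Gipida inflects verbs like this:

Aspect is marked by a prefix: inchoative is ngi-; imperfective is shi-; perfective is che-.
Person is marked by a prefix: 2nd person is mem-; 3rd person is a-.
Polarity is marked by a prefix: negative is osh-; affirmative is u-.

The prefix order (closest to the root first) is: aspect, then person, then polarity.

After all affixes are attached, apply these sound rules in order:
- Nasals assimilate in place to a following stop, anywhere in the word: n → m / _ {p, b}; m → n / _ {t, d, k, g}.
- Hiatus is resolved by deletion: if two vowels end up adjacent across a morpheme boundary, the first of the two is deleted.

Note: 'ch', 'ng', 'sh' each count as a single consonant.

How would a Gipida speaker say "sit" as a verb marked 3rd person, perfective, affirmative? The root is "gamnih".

achegamnih

Attach aspect perfective che- → chegamnih.
Attach person 3rd person a- → achegamnih.
Attach polarity affirmative u- → uachegamnih.
Nasal assimilation: no change.
Apply vowel deletion: uachegamnih → achegamnih.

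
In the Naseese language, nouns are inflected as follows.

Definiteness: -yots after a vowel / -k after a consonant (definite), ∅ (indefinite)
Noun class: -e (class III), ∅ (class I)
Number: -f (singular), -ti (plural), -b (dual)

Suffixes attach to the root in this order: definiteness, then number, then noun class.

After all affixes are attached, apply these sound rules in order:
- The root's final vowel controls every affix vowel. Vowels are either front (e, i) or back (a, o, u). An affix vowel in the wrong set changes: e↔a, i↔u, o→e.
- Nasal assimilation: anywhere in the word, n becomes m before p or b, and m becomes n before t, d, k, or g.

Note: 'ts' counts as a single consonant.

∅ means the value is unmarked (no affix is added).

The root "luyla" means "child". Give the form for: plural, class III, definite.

Attach definiteness definite -yots (after vowel 'a') → luylayots.
Attach number plural -ti → luylayotsti.
Attach noun class class III -e → luylayotstie.
Apply vowel harmony: luylayotstie → luylayotstua.
Nasal assimilation: no change.

luylayotstua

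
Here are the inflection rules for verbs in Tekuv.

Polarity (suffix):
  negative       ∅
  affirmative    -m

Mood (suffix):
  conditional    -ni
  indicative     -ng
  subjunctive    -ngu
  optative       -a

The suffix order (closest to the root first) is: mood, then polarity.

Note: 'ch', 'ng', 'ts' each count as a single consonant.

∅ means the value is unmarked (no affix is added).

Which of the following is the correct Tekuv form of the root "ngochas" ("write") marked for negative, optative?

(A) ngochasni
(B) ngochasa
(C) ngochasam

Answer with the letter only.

B

Attach mood optative -a → ngochasa.
polarity = negative: zero marking, form stays ngochasa.
So the correct form is ngochasa, option (B).
(A) ngochasni is wrong: it uses conditional instead of optative for mood.
(C) ngochasam is wrong: it uses affirmative instead of negative for polarity.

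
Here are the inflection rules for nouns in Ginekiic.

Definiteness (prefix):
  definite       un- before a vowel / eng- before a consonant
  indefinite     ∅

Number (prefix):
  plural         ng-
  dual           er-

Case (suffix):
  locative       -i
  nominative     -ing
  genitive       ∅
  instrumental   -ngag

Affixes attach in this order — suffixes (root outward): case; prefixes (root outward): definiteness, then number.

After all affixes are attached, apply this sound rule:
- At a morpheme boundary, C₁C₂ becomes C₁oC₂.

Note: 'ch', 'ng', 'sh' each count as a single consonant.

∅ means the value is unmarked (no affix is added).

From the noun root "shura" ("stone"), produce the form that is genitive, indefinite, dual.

definiteness = indefinite: zero marking, form stays shura.
Attach number dual er- → ershura.
case = genitive: zero marking, form stays ershura.
Apply epenthesis: ershura → eroshura.

eroshura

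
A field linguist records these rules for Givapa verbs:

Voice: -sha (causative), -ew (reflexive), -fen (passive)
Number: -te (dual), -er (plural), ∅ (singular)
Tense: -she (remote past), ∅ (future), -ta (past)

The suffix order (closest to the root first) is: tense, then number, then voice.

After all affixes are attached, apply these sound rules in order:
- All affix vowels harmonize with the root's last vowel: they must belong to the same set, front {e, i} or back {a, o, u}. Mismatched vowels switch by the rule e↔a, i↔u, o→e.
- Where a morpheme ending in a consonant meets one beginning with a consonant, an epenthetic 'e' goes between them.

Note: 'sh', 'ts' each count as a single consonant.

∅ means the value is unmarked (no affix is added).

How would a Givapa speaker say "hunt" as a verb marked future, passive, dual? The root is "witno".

tense = future: zero marking, form stays witno.
Attach number dual -te → witnote.
Attach voice passive -fen → witnotefen.
Apply vowel harmony: witnotefen → witnotafan.
Epenthesis: no change.

witnotafan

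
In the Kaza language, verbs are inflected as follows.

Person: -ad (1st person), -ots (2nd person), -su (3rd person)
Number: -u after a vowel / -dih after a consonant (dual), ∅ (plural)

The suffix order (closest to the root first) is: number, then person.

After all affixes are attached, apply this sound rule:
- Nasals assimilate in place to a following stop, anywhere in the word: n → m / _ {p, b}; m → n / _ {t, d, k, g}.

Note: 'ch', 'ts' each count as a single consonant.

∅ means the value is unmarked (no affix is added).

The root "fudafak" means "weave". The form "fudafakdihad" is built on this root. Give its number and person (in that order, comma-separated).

Segment: fudafak-dih-ad.
number: -u/dih → dual.
person: -ad → 1st person.

dual, 1st person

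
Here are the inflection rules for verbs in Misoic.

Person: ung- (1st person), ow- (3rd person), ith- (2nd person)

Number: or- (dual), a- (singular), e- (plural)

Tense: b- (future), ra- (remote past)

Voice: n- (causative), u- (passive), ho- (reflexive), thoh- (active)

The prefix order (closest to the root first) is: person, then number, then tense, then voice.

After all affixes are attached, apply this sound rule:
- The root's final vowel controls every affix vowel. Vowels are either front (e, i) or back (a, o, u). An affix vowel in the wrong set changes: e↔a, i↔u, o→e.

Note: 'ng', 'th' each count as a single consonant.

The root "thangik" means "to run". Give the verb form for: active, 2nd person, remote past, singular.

Attach person 2nd person ith- → iththangik.
Attach number singular a- → aiththangik.
Attach tense remote past ra- → raaiththangik.
Attach voice active thoh- → thohraaiththangik.
Apply vowel harmony: thohraaiththangik → thehreeiththangik.

thehreeiththangik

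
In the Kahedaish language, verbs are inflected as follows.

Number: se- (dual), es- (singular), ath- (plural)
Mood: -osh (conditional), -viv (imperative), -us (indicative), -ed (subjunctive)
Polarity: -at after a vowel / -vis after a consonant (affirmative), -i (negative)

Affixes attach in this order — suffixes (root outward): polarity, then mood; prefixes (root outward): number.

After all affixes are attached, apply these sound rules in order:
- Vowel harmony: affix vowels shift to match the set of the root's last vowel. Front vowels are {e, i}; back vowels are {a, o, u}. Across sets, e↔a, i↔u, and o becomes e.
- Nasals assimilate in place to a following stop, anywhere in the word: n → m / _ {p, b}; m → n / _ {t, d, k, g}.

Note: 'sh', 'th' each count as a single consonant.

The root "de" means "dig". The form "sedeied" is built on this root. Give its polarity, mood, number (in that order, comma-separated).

negative, subjunctive, dual

Segment: se-de-i-ed.
polarity: -i → negative.
mood: -ed → subjunctive.
number: se- → dual.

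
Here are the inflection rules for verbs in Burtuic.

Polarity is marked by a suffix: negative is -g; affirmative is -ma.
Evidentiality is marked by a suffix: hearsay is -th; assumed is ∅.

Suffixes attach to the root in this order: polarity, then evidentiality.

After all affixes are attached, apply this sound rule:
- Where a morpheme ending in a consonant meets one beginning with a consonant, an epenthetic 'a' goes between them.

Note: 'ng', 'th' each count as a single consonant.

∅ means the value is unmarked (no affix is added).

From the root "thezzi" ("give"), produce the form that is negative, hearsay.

Attach polarity negative -g → thezzig.
Attach evidentiality hearsay -th → thezzigth.
Apply epenthesis: thezzigth → thezzigath.

thezzigath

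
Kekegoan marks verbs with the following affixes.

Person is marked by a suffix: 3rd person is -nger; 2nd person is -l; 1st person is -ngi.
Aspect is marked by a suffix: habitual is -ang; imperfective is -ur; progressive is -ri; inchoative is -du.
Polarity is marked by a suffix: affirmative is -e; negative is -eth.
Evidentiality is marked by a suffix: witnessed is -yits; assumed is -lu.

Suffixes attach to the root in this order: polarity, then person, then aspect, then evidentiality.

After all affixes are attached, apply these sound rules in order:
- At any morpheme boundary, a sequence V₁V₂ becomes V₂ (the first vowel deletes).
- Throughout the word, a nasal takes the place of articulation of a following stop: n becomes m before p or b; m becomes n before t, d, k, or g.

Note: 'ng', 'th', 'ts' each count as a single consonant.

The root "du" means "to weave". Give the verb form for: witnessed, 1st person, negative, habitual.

Attach polarity negative -eth → dueth.
Attach person 1st person -ngi → duethngi.
Attach aspect habitual -ang → duethngiang.
Attach evidentiality witnessed -yits → duethngiangyits.
Apply vowel deletion: duethngiangyits → dethngangyits.
Nasal assimilation: no change.

dethngangyits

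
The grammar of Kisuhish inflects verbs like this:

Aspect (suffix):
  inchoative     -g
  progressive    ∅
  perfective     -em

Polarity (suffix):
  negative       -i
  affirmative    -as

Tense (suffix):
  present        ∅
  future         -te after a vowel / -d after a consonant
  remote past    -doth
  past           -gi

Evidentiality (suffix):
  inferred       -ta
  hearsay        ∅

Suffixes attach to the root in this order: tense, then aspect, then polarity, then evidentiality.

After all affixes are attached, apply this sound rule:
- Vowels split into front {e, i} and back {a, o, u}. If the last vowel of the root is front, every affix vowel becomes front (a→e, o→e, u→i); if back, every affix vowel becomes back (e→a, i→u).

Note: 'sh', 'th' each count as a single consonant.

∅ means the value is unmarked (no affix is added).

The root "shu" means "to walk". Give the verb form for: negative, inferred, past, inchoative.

shuguguta

Attach tense past -gi → shugi.
Attach aspect inchoative -g → shugig.
Attach polarity negative -i → shugigi.
Attach evidentiality inferred -ta → shugigita.
Apply vowel harmony: shugigita → shuguguta.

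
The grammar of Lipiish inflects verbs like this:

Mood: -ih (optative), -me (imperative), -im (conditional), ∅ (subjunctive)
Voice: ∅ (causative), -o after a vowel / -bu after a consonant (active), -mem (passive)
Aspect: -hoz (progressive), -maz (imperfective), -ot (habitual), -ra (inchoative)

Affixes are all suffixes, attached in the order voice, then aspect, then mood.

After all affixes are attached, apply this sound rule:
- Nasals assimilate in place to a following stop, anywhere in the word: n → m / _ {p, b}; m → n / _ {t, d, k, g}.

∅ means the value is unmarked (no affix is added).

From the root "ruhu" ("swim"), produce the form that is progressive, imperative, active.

ruhuohozme

Attach voice active -o (after vowel 'u') → ruhuo.
Attach aspect progressive -hoz → ruhuohoz.
Attach mood imperative -me → ruhuohozme.
Nasal assimilation: no change.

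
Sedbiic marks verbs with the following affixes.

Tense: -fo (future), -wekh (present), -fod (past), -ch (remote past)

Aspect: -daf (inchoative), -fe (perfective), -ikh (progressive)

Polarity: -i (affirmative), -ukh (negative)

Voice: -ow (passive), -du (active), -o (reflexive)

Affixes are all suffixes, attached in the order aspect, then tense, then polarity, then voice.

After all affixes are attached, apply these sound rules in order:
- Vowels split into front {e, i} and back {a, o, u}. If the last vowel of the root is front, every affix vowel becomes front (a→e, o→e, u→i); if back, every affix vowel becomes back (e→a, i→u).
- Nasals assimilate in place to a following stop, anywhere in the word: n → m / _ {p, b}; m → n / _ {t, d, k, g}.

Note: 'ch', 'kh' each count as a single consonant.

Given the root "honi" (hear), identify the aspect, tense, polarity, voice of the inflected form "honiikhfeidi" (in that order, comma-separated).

Segment: honi-ikh-fo-i-du.
aspect: -ikh → progressive.
tense: -fo → future.
polarity: -i → affirmative.
voice: -du → active.

progressive, future, affirmative, active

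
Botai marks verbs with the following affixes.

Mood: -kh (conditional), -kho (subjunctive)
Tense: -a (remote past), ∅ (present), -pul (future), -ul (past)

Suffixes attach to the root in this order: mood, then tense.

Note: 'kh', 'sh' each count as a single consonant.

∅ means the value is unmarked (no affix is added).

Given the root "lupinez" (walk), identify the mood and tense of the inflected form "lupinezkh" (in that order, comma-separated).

Segment: lupinez-kh.
mood: -kh → conditional.
tense: ∅ → present.

conditional, present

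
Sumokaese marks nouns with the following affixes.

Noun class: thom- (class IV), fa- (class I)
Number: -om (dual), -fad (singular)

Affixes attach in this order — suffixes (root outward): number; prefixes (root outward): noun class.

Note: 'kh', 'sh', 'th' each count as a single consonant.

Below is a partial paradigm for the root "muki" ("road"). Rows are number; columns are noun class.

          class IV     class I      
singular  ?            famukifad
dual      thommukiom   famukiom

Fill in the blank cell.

Attach number singular -fad → mukifad.
Attach noun class class IV thom- → thommukifad.

thommukifad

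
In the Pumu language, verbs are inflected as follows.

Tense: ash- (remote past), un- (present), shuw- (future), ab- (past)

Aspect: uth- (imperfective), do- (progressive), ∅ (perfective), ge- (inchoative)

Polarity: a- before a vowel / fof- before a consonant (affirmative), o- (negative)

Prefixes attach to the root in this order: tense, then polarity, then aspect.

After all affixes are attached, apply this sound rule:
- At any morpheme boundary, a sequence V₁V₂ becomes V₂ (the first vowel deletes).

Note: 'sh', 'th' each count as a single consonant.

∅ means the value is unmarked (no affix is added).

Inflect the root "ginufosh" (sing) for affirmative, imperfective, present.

Attach tense present un- → unginufosh.
Attach polarity affirmative a- (before vowel 'u') → aunginufosh.
Attach aspect imperfective uth- → uthaunginufosh.
Apply vowel deletion: uthaunginufosh → uthunginufosh.

uthunginufosh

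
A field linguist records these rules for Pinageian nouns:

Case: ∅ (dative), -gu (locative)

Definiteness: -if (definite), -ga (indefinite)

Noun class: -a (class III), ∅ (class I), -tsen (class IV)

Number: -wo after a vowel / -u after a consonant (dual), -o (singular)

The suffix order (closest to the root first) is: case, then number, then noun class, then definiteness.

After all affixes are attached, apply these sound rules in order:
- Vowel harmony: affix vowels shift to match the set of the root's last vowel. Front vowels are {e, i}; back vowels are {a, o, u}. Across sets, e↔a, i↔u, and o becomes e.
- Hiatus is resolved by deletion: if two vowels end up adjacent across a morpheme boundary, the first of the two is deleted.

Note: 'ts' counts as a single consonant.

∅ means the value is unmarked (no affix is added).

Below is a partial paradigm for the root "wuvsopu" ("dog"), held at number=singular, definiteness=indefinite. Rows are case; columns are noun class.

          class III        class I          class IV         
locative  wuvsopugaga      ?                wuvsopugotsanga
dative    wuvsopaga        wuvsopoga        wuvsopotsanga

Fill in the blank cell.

wuvsopugoga

Attach case locative -gu → wuvsopugu.
Attach number singular -o → wuvsopuguo.
noun class = class I: zero marking, form stays wuvsopuguo.
Attach definiteness indefinite -ga → wuvsopuguoga.
Vowel harmony: no change.
Apply vowel deletion: wuvsopuguoga → wuvsopugoga.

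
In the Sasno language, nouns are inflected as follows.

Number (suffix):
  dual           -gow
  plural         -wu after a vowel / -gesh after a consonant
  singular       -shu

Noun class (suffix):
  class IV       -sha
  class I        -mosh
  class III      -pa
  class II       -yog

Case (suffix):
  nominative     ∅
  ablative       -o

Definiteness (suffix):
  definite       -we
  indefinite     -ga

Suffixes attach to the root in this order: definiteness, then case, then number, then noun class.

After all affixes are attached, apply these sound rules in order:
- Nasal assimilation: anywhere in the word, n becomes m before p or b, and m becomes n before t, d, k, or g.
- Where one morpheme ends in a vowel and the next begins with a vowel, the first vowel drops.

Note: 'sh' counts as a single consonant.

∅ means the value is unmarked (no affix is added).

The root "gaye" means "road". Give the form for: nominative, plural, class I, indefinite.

gayegawumosh

Attach definiteness indefinite -ga → gayega.
case = nominative: zero marking, form stays gayega.
Attach number plural -wu (after vowel 'a') → gayegawu.
Attach noun class class I -mosh → gayegawumosh.
Nasal assimilation: no change.
Vowel deletion: no change.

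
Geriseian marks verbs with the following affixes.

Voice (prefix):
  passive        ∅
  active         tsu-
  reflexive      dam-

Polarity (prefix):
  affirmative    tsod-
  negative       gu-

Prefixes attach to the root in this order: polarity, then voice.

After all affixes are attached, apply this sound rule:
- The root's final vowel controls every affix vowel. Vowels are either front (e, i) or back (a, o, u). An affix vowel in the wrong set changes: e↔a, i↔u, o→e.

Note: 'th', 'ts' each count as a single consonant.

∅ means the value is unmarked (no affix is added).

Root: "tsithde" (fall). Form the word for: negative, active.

tsigitsithde

Attach polarity negative gu- → gutsithde.
Attach voice active tsu- → tsugutsithde.
Apply vowel harmony: tsugutsithde → tsigitsithde.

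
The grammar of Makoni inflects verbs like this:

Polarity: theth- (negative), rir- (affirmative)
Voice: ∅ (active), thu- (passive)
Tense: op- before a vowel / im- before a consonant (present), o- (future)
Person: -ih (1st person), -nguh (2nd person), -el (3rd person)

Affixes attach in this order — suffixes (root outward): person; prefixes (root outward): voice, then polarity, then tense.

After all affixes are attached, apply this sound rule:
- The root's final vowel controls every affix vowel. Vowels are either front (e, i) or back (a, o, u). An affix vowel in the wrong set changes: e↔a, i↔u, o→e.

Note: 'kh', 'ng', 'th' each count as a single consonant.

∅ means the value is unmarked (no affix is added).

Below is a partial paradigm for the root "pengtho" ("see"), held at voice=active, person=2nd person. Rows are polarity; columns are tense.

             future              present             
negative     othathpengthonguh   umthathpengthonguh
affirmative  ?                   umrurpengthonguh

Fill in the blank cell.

voice = active: zero marking, form stays pengtho.
Attach polarity affirmative rir- → rirpengtho.
Attach person 2nd person -nguh → rirpengthonguh.
Attach tense future o- → orirpengthonguh.
Apply vowel harmony: orirpengthonguh → orurpengthonguh.

orurpengthonguh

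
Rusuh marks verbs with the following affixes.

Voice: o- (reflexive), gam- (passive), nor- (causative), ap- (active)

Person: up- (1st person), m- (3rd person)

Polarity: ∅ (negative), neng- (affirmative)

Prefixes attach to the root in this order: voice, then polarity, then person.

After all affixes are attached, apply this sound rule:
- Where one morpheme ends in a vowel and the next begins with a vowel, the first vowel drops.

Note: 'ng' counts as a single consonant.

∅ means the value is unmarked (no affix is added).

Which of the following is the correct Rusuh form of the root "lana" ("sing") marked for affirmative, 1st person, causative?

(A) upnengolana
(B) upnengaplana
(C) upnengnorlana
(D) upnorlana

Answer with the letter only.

Attach voice causative nor- → norlana.
Attach polarity affirmative neng- → nengnorlana.
Attach person 1st person up- → upnengnorlana.
Vowel deletion: no change.
So the correct form is upnengnorlana, option (C).
(A) upnengolana is wrong: it uses reflexive instead of causative for voice.
(B) upnengaplana is wrong: it uses active instead of causative for voice.
(D) upnorlana is wrong: it uses negative instead of affirmative for polarity.

C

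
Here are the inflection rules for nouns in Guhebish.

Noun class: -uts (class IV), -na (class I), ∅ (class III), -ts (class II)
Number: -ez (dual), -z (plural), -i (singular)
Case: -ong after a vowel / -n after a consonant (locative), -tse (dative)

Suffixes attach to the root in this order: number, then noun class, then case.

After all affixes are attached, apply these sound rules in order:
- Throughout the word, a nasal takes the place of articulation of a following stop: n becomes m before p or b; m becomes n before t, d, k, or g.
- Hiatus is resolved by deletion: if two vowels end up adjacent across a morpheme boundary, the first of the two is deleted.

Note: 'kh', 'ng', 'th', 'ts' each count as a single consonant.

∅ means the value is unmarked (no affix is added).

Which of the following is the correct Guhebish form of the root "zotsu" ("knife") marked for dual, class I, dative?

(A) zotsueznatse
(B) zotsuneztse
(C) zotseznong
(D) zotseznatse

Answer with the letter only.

Attach number dual -ez → zotsuez.
Attach noun class class I -na → zotsuezna.
Attach case dative -tse → zotsueznatse.
Nasal assimilation: no change.
Apply vowel deletion: zotsueznatse → zotseznatse.
So the correct form is zotseznatse, option (D).
(A) zotsueznatse is wrong: it fails to apply the sound rule(s).
(B) zotsuneztse is wrong: it has the affixes in the wrong order.
(C) zotseznong is wrong: it uses locative instead of dative for case.

D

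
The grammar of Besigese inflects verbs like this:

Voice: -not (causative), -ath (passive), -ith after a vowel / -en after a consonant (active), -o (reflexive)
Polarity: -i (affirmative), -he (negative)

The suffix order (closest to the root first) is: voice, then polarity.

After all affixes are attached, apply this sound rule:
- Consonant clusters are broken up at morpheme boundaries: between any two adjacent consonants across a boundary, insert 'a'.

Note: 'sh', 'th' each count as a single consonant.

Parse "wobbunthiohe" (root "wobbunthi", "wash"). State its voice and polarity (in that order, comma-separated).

reflexive, negative

Segment: wobbunthi-o-he.
voice: -o → reflexive.
polarity: -he → negative.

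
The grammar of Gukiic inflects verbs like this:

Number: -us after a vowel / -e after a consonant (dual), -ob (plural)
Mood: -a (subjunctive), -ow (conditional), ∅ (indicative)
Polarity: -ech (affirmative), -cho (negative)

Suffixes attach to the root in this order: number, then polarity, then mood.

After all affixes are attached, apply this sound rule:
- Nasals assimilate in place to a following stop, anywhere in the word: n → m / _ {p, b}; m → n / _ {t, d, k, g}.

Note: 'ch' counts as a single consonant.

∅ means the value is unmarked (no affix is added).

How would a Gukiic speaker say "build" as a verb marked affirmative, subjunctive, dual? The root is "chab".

chabeecha

Attach number dual -e (after consonant 'b') → chabe.
Attach polarity affirmative -ech → chabeech.
Attach mood subjunctive -a → chabeecha.
Nasal assimilation: no change.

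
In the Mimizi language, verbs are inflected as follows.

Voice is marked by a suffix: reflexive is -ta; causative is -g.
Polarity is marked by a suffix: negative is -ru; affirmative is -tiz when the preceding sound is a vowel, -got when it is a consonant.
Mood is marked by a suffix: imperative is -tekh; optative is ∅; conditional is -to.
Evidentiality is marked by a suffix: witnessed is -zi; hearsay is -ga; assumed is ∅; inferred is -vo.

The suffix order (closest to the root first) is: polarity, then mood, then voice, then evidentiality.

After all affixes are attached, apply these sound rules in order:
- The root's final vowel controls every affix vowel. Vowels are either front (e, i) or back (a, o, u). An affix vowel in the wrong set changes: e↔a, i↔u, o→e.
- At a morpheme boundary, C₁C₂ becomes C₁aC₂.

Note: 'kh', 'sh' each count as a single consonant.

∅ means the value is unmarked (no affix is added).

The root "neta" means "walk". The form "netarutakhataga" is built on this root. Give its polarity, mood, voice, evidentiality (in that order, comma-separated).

Segment: neta-ru-tekh-ta-ga.
polarity: -ru → negative.
mood: -tekh → imperative.
voice: -ta → reflexive.
evidentiality: -ga → hearsay.

negative, imperative, reflexive, hearsay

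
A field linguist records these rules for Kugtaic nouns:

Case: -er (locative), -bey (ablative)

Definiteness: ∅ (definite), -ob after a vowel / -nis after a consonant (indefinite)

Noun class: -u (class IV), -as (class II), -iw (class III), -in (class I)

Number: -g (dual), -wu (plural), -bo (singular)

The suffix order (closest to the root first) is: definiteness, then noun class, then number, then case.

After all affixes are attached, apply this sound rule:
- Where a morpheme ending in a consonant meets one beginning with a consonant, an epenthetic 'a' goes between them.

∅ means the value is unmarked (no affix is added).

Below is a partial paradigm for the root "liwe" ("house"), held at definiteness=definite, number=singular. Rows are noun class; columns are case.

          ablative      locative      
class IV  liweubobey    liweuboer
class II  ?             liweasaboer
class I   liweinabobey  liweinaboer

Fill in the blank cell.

liweasabobey

definiteness = definite: zero marking, form stays liwe.
Attach noun class class II -as → liweas.
Attach number singular -bo → liweasbo.
Attach case ablative -bey → liweasbobey.
Apply epenthesis: liweasbobey → liweasabobey.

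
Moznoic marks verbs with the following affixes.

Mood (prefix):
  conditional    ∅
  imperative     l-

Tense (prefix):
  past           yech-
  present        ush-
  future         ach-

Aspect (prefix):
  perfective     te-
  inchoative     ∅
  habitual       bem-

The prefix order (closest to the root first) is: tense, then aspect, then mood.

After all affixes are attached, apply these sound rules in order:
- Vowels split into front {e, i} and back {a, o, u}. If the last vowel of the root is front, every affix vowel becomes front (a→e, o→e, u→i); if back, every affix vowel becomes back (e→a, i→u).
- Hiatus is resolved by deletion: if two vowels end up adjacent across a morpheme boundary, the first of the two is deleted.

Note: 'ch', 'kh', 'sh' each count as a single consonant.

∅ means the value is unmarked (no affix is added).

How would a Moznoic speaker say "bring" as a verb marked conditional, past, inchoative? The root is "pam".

Attach tense past yech- → yechpam.
aspect = inchoative: zero marking, form stays yechpam.
mood = conditional: zero marking, form stays yechpam.
Apply vowel harmony: yechpam → yachpam.
Vowel deletion: no change.

yachpam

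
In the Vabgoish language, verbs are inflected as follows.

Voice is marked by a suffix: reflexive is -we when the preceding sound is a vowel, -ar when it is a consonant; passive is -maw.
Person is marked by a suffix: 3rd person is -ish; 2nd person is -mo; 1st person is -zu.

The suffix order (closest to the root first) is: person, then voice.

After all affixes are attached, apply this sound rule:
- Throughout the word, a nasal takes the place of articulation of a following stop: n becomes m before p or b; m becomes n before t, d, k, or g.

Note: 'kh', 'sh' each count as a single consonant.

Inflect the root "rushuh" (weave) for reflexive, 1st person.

rushuhzuwe

Attach person 1st person -zu → rushuhzu.
Attach voice reflexive -we (after vowel 'u') → rushuhzuwe.
Nasal assimilation: no change.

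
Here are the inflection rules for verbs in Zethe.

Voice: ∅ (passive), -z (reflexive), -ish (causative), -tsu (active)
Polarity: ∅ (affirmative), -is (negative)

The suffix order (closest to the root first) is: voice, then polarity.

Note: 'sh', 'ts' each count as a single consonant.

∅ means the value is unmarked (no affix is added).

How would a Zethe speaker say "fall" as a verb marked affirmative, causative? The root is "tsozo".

tsozoish

Attach voice causative -ish → tsozoish.
polarity = affirmative: zero marking, form stays tsozoish.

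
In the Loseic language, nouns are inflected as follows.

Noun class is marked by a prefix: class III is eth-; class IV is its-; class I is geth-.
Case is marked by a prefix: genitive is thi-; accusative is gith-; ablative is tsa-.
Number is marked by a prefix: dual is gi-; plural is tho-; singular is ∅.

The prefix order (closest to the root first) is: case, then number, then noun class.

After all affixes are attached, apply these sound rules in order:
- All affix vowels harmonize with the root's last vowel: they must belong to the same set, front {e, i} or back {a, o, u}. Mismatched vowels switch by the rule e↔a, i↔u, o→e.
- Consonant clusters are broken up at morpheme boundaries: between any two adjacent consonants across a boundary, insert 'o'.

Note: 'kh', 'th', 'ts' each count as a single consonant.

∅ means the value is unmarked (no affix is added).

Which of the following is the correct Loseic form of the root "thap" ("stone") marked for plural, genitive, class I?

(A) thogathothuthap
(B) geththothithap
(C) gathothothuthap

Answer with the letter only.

C

Attach case genitive thi- → thithap.
Attach number plural tho- → thothithap.
Attach noun class class I geth- → geththothithap.
Apply vowel harmony: geththothithap → gaththothuthap.
Apply epenthesis: gaththothuthap → gathothothuthap.
So the correct form is gathothothuthap, option (C).
(B) geththothithap is wrong: it fails to apply the sound rule(s).
(A) thogathothuthap is wrong: it has the affixes in the wrong order.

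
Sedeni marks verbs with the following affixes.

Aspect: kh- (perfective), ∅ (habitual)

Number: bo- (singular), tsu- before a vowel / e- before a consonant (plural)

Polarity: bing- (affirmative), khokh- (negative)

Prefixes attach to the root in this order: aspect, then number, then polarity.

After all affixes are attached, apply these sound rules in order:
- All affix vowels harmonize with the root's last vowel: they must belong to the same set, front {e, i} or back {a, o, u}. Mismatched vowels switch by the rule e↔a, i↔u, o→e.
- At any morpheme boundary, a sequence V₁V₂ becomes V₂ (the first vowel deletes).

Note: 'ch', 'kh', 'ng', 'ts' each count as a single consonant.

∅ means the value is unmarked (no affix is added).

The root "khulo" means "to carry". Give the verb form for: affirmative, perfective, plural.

bungakhkhulo

Attach aspect perfective kh- → khkhulo.
Attach number plural e- (before consonant 'kh') → ekhkhulo.
Attach polarity affirmative bing- → bingekhkhulo.
Apply vowel harmony: bingekhkhulo → bungakhkhulo.
Vowel deletion: no change.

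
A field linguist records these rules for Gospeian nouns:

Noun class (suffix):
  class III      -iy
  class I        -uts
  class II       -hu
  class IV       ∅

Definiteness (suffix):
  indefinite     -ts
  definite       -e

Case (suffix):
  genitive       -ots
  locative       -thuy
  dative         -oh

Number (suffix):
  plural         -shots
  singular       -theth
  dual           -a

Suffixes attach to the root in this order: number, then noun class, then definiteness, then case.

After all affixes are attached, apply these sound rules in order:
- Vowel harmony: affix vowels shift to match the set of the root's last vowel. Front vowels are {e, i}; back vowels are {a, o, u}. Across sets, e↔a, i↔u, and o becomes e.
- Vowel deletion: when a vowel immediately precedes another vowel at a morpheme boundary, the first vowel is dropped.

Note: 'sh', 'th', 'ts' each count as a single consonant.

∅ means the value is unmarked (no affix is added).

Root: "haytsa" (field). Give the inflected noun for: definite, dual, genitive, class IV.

Attach number dual -a → haytsaa.
noun class = class IV: zero marking, form stays haytsaa.
Attach definiteness definite -e → haytsaae.
Attach case genitive -ots → haytsaaeots.
Apply vowel harmony: haytsaaeots → haytsaaaots.
Apply vowel deletion: haytsaaaots → haytsots.

haytsots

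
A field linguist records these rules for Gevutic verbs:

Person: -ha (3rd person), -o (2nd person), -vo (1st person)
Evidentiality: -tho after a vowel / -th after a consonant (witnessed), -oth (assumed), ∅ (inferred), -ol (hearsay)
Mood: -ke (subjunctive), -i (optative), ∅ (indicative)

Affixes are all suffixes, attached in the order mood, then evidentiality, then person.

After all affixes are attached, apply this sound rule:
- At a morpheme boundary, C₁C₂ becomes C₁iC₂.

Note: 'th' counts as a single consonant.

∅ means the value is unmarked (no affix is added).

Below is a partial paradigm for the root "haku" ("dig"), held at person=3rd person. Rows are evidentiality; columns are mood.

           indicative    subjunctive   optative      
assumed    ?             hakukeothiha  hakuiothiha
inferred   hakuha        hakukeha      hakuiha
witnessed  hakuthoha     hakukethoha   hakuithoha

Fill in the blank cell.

mood = indicative: zero marking, form stays haku.
Attach evidentiality assumed -oth → hakuoth.
Attach person 3rd person -ha → hakuothha.
Apply epenthesis: hakuothha → hakuothiha.

hakuothiha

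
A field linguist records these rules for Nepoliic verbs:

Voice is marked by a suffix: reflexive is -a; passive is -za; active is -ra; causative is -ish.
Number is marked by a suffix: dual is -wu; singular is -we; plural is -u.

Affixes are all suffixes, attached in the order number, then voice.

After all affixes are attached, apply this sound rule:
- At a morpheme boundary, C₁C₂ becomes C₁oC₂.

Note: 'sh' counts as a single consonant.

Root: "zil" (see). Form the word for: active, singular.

Attach number singular -we → zilwe.
Attach voice active -ra → zilwera.
Apply epenthesis: zilwera → zilowera.

zilowera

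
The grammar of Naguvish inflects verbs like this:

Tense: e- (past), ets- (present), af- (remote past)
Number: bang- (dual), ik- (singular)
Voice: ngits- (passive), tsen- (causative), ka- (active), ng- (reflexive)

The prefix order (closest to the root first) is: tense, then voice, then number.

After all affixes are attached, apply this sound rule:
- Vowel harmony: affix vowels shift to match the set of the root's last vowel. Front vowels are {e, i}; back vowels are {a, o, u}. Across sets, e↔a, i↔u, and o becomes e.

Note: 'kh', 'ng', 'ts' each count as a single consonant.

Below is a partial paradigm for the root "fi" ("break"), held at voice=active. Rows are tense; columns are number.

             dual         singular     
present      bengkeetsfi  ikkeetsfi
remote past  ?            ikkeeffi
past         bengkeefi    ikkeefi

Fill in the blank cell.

bengkeeffi

Attach tense remote past af- → affi.
Attach voice active ka- → kaaffi.
Attach number dual bang- → bangkaaffi.
Apply vowel harmony: bangkaaffi → bengkeeffi.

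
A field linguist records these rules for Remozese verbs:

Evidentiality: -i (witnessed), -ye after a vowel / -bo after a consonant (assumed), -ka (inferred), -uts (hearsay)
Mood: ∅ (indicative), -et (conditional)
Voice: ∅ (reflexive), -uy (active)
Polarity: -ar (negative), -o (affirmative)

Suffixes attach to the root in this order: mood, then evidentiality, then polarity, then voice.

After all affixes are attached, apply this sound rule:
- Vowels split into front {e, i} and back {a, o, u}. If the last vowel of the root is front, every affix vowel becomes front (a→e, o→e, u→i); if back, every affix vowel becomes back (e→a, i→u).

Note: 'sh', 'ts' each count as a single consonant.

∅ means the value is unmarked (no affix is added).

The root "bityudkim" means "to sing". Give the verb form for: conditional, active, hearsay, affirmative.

bityudkimetitseiy

Attach mood conditional -et → bityudkimet.
Attach evidentiality hearsay -uts → bityudkimetuts.
Attach polarity affirmative -o → bityudkimetutso.
Attach voice active -uy → bityudkimetutsouy.
Apply vowel harmony: bityudkimetutsouy → bityudkimetitseiy.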